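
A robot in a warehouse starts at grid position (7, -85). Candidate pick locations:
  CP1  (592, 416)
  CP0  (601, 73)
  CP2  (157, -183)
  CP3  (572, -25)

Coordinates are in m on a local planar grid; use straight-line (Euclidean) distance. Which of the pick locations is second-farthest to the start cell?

Distance to each, sorted:
CP1: 770.2 m
CP0: 614.7 m
CP3: 568.2 m
CP2: 179.2 m
The second-farthest is CP0 at 614.7 m.

CP0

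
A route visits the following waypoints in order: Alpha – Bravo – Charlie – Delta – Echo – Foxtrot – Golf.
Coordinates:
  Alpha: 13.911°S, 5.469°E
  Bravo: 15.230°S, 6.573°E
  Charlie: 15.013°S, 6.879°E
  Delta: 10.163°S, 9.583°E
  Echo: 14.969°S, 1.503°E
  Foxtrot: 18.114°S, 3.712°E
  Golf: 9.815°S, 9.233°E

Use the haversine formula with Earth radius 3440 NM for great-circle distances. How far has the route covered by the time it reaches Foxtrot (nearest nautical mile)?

1237 NM

Leg distances:
Alpha→Bravo: 101.9 NM  (cumulative 101.9 NM)
Bravo→Charlie: 22.0 NM  (cumulative 123.9 NM)
Charlie→Delta: 331.5 NM  (cumulative 455.4 NM)
Delta→Echo: 554.3 NM  (cumulative 1009.7 NM)
Echo→Foxtrot: 227.6 NM  (cumulative 1237.4 NM)
Cumulative distance at Foxtrot ≈ 1237 NM.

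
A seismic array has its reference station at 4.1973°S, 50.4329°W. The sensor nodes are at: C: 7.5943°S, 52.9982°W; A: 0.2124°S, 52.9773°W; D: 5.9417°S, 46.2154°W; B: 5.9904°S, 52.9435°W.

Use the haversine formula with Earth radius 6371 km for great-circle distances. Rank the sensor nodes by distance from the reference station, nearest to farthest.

Computing each great-circle distance from 4.1973°S, 50.4329°W:
B 5.9904°S, 52.9435°W: 342.1 km
C 7.5943°S, 52.9982°W: 472.4 km
D 5.9417°S, 46.2154°W: 505.8 km
A 0.2124°S, 52.9773°W: 525.6 km

B, C, D, A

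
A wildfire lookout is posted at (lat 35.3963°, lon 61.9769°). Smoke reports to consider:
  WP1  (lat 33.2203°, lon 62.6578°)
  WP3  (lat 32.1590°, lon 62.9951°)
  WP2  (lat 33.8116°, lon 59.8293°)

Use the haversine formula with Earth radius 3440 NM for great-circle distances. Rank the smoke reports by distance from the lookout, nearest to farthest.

WP1, WP2, WP3

Computing each great-circle distance from (lat 35.3963°, lon 61.9769°):
WP1 (lat 33.2203°, lon 62.6578°): 134.9 NM
WP2 (lat 33.8116°, lon 59.8293°): 142.5 NM
WP3 (lat 32.1590°, lon 62.9951°): 200.9 NM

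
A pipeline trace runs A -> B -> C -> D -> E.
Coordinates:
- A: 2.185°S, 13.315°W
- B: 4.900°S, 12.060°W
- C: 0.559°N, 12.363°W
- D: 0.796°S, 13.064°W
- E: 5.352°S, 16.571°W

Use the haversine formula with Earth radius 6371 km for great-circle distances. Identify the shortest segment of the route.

C–D

Leg distances:
A→B: 332.5 km
B→C: 607.9 km
C→D: 169.6 km
D→E: 638.9 km
The shortest leg is C–D at 169.6 km.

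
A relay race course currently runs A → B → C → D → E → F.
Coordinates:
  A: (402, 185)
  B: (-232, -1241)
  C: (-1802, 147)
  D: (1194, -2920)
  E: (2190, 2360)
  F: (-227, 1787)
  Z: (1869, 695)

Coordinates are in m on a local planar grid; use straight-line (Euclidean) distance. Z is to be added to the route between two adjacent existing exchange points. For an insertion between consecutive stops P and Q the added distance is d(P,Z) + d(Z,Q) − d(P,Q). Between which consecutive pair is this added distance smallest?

Added distance for inserting Z between each consecutive pair:
A–B: 2849.5 m
B–C: 4473.1 m
C–D: 3101.7 m
D–E: 0.0 m
E–F: 1575.1 m
Smallest added distance is 0.0 m, inserting between D and E.

between D and E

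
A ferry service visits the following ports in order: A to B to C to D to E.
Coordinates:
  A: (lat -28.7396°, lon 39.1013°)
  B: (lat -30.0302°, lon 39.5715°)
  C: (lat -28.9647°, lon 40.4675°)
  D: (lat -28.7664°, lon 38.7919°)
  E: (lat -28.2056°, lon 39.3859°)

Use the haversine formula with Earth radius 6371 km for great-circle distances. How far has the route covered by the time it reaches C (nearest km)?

297 km

Leg distances:
A→B: 150.6 km  (cumulative 150.6 km)
B→C: 146.8 km  (cumulative 297.4 km)
Cumulative distance at C ≈ 297 km.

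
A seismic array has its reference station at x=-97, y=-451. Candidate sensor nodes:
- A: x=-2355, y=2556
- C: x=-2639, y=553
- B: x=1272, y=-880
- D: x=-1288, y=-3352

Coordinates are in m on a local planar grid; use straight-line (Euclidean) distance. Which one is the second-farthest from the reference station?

D

Distance to each, sorted:
A: 3760.4 m
D: 3136.0 m
C: 2733.1 m
B: 1434.6 m
The second-farthest is D at 3136.0 m.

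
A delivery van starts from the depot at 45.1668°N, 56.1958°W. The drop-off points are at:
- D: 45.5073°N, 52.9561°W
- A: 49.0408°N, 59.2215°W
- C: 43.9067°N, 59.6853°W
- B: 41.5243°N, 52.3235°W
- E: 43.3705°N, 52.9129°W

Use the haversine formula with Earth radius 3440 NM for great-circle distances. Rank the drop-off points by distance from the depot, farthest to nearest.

Computing each great-circle distance from 45.1668°N, 56.1958°W:
B 41.5243°N, 52.3235°W: 276.4 NM
A 49.0408°N, 59.2215°W: 263.4 NM
E 43.3705°N, 52.9129°W: 177.6 NM
C 43.9067°N, 59.6853°W: 167.4 NM
D 45.5073°N, 52.9561°W: 138.2 NM

B, A, E, C, D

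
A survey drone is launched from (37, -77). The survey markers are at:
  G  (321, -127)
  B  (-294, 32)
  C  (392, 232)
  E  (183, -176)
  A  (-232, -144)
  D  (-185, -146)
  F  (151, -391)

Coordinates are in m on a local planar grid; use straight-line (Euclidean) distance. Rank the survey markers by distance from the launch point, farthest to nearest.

Distances from the launch point:
C (392, 232): 470.6 m
B (-294, 32): 348.5 m
F (151, -391): 334.1 m
G (321, -127): 288.4 m
A (-232, -144): 277.2 m
D (-185, -146): 232.5 m
E (183, -176): 176.4 m

C, B, F, G, A, D, E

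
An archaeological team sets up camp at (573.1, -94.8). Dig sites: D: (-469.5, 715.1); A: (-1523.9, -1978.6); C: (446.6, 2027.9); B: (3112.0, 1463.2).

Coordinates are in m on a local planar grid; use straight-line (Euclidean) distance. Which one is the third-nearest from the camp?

Distance to each, sorted:
D: 1320.2 m
C: 2126.5 m
A: 2818.9 m
B: 2978.8 m
The third-nearest is A at 2818.9 m.

A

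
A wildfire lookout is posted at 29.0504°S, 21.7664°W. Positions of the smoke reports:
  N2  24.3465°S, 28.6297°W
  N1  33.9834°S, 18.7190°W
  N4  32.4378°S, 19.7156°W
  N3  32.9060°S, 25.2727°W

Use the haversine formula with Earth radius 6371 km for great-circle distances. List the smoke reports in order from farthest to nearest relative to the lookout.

N2, N1, N3, N4

Computing each great-circle distance from 29.0504°S, 21.7664°W:
N2 24.3465°S, 28.6297°W: 859.0 km
N1 33.9834°S, 18.7190°W: 619.8 km
N3 32.9060°S, 25.2727°W: 543.5 km
N4 32.4378°S, 19.7156°W: 424.6 km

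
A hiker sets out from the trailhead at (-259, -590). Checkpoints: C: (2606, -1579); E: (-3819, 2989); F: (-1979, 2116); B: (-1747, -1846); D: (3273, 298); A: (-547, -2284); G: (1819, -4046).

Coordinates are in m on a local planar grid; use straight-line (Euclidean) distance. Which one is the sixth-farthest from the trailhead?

B

Distances from the trailhead ((-259, -590)):
E: 5048.1 m
G: 4032.6 m
D: 3641.9 m
F: 3206.4 m
C: 3030.9 m
B: 1947.2 m
A: 1718.3 m
The sixth-farthest is B at 1947.2 m.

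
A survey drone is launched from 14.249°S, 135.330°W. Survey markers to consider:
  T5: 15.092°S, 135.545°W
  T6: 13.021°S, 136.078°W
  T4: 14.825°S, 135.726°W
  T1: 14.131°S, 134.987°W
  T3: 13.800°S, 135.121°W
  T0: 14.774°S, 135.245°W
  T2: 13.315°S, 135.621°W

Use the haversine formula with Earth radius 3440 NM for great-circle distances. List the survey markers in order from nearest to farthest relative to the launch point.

Computing each great-circle distance from 14.249°S, 135.330°W:
T1 14.131°S, 134.987°W: 21.2 NM
T3 13.800°S, 135.121°W: 29.6 NM
T0 14.774°S, 135.245°W: 31.9 NM
T4 14.825°S, 135.726°W: 41.5 NM
T5 15.092°S, 135.545°W: 52.1 NM
T2 13.315°S, 135.621°W: 58.6 NM
T6 13.021°S, 136.078°W: 85.7 NM

T1, T3, T0, T4, T5, T2, T6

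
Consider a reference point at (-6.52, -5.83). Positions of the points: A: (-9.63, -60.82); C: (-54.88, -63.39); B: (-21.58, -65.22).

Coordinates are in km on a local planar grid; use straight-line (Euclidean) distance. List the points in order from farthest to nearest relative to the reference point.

C, B, A

Distances from the reference point:
C (-54.88, -63.39): 75.2 km
B (-21.58, -65.22): 61.3 km
A (-9.63, -60.82): 55.1 km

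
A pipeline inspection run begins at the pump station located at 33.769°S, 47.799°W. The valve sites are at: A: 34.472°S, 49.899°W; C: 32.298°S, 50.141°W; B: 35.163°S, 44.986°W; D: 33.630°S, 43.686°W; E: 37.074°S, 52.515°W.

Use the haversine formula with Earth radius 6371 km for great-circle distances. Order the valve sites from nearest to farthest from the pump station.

Distance from the pump station at 33.769°S, 47.799°W to each:
A 34.472°S, 49.899°W: 208.5 km
C 32.298°S, 50.141°W: 272.8 km
B 35.163°S, 44.986°W: 300.9 km
D 33.630°S, 43.686°W: 380.8 km
E 37.074°S, 52.515°W: 563.5 km

A, C, B, D, E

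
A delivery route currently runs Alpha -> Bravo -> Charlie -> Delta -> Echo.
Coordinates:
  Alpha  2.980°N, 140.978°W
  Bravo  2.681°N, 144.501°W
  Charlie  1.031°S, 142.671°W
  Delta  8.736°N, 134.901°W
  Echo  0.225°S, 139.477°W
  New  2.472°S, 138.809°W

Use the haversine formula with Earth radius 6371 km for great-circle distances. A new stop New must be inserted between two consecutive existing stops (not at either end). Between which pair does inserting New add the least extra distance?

Added distance for inserting New between each consecutive pair:
Alpha–Bravo: 1113.3 km
Bravo–Charlie: 851.6 km
Charlie–Delta: 391.7 km
Delta–Echo: 462.1 km
Smallest added distance is 391.7 km, inserting between Charlie and Delta.

between Charlie and Delta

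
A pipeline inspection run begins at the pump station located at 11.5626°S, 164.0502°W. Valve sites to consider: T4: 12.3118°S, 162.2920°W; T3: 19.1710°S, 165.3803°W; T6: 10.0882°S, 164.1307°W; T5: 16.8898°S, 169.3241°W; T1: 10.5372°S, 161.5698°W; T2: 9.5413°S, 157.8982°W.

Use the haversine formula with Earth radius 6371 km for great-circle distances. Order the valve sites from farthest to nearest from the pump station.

Distance from the pump station at 11.5626°S, 164.0502°W to each:
T3 19.1710°S, 165.3803°W: 857.9 km
T5 16.8898°S, 169.3241°W: 820.8 km
T2 9.5413°S, 157.8982°W: 709.0 km
T1 10.5372°S, 161.5698°W: 293.7 km
T4 12.3118°S, 162.2920°W: 208.6 km
T6 10.0882°S, 164.1307°W: 164.2 km

T3, T5, T2, T1, T4, T6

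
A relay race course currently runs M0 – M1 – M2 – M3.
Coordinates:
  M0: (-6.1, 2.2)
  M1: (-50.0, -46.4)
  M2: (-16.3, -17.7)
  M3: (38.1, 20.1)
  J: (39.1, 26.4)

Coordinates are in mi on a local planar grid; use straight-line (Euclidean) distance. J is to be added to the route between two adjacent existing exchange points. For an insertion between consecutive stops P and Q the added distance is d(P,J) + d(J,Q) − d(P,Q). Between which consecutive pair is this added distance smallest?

between M2 and M3

Added distance for inserting J between each consecutive pair:
M0–M1: 100.8 mi
M1–M2: 141.6 mi
M2–M3: 10.9 mi
Smallest added distance is 10.9 mi, inserting between M2 and M3.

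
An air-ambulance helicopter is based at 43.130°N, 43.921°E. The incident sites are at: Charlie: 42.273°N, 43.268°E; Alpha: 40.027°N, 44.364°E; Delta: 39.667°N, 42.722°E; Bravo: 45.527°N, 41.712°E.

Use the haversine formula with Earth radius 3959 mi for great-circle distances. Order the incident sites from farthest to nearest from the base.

Distances from the base:
Delta 39.667°N, 42.722°E: 247.2 mi
Alpha 40.027°N, 44.364°E: 215.6 mi
Bravo 45.527°N, 41.712°E: 198.4 mi
Charlie 42.273°N, 43.268°E: 67.9 mi

Delta, Alpha, Bravo, Charlie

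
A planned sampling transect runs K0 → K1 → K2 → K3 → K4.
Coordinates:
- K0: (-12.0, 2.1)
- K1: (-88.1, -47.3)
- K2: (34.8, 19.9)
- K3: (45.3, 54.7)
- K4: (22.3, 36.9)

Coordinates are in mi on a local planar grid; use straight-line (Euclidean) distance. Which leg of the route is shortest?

K3–K4

Leg distances:
K0→K1: 90.7 mi
K1→K2: 140.1 mi
K2→K3: 36.3 mi
K3→K4: 29.1 mi
The shortest leg is K3–K4 at 29.1 mi.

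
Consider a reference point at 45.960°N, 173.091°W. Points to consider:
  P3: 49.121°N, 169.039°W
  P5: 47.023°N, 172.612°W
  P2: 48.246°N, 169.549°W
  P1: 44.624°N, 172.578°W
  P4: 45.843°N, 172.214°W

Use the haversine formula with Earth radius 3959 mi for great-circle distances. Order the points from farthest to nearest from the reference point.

P3, P2, P1, P5, P4

Distance from the reference point at 45.960°N, 173.091°W to each:
P3 49.121°N, 169.039°W: 288.8 mi
P2 48.246°N, 169.549°W: 229.5 mi
P1 44.624°N, 172.578°W: 95.6 mi
P5 47.023°N, 172.612°W: 76.9 mi
P4 45.843°N, 172.214°W: 42.9 mi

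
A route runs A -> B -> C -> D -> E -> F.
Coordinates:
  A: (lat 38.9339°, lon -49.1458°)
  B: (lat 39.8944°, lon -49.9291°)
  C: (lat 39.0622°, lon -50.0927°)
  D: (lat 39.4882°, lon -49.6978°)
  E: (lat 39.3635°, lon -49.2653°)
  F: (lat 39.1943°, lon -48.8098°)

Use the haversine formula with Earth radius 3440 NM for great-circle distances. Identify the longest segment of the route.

Leg distances:
A→B: 68.2 NM
B→C: 50.5 NM
C→D: 31.5 NM
D→E: 21.4 NM
E→F: 23.5 NM
The longest leg is A–B at 68.2 NM.

A–B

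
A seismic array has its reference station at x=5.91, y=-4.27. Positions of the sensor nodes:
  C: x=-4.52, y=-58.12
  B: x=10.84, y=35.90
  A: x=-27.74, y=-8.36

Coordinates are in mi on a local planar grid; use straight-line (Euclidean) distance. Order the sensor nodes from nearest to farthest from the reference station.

Distances from the reference station:
A x=-27.74, y=-8.36: 33.9 mi
B x=10.84, y=35.90: 40.5 mi
C x=-4.52, y=-58.12: 54.9 mi

A, B, C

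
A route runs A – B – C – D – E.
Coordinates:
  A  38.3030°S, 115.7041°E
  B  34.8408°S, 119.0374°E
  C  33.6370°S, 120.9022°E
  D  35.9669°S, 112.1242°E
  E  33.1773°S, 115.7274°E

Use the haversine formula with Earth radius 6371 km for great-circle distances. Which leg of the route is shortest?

Leg distances:
A→B: 486.6 km
B→C: 217.5 km
C→D: 841.9 km
D→E: 452.8 km
The shortest leg is B–C at 217.5 km.

B–C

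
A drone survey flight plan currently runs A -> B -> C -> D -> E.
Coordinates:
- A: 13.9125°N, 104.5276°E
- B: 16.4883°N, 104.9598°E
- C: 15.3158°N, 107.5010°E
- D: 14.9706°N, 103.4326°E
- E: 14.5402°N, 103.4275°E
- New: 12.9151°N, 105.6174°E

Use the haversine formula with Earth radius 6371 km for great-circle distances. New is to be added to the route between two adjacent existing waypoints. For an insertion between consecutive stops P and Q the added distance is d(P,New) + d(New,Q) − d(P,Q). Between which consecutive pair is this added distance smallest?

between C and D

Added distance for inserting New between each consecutive pair:
A–B: 275.3 km
B–C: 437.6 km
C–D: 225.4 km
D–E: 578.2 km
Smallest added distance is 225.4 km, inserting between C and D.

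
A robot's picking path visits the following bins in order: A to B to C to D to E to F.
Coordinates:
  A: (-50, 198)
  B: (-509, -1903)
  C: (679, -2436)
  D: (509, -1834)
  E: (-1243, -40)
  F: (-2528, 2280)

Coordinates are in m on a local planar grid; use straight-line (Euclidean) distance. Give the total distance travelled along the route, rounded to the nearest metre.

9238 m

Leg distances:
A→B: 2150.6 m  (cumulative 2150.6 m)
B→C: 1302.1 m  (cumulative 3452.6 m)
C→D: 625.5 m  (cumulative 4078.2 m)
D→E: 2507.6 m  (cumulative 6585.8 m)
E→F: 2652.1 m  (cumulative 9237.9 m)
Total route length ≈ 9238 m.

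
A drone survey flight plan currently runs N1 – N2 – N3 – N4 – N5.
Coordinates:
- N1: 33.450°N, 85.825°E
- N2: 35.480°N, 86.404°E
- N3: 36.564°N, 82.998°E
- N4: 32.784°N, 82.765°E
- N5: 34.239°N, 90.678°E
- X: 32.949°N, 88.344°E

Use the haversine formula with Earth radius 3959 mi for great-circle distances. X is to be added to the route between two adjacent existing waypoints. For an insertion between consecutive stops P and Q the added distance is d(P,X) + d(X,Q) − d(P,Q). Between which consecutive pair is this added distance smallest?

Added distance for inserting X between each consecutive pair:
N1–N2: 212.7 mi
N2–N3: 395.4 mi
N3–N4: 455.4 mi
N4–N5: 18.5 mi
Smallest added distance is 18.5 mi, inserting between N4 and N5.

between N4 and N5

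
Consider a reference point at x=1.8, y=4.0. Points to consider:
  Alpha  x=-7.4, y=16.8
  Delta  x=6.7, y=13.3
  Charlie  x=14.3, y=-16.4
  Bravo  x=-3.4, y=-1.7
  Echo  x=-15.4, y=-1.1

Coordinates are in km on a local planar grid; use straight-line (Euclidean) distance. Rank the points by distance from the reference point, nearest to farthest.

Bravo, Delta, Alpha, Echo, Charlie

Computing each straight-line distance from x=1.8, y=4.0:
Bravo x=-3.4, y=-1.7: 7.7 km
Delta x=6.7, y=13.3: 10.5 km
Alpha x=-7.4, y=16.8: 15.8 km
Echo x=-15.4, y=-1.1: 17.9 km
Charlie x=14.3, y=-16.4: 23.9 km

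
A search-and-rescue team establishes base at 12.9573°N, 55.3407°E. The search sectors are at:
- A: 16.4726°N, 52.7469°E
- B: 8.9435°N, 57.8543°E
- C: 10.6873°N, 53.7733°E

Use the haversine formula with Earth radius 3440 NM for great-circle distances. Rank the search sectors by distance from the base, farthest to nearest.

B, A, C

Distances from the base:
B 8.9435°N, 57.8543°E: 282.9 NM
A 16.4726°N, 52.7469°E: 259.3 NM
C 10.6873°N, 53.7733°E: 164.5 NM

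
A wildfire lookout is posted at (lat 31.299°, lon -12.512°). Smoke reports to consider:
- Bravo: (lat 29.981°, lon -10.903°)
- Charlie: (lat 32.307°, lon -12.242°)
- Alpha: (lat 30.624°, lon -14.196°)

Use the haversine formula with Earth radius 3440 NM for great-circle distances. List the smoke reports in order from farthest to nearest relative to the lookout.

Bravo, Alpha, Charlie

Computing each great-circle distance from (lat 31.299°, lon -12.512°):
Bravo (lat 29.981°, lon -10.903°): 114.8 NM
Alpha (lat 30.624°, lon -14.196°): 95.7 NM
Charlie (lat 32.307°, lon -12.242°): 62.1 NM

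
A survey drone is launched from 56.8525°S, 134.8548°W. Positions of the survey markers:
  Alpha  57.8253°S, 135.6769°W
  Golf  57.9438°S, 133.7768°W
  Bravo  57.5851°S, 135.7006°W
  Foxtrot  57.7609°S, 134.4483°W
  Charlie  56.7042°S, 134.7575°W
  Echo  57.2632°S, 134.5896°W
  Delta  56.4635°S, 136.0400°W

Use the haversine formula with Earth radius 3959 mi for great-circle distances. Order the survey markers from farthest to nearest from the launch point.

Distance from the launch point at 56.8525°S, 134.8548°W to each:
Golf 57.9438°S, 133.7768°W: 85.4 mi
Alpha 57.8253°S, 135.6769°W: 73.9 mi
Foxtrot 57.7609°S, 134.4483°W: 64.6 mi
Bravo 57.5851°S, 135.7006°W: 59.7 mi
Delta 56.4635°S, 136.0400°W: 52.4 mi
Echo 57.2632°S, 134.5896°W: 30.1 mi
Charlie 56.7042°S, 134.7575°W: 10.9 mi

Golf, Alpha, Foxtrot, Bravo, Delta, Echo, Charlie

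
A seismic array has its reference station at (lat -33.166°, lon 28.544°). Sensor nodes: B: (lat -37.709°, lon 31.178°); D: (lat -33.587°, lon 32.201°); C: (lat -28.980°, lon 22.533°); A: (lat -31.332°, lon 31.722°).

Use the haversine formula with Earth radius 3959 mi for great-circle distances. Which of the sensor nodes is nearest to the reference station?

D

Distances from the reference station ((lat -33.166°, lon 28.544°)):
D: 213.0 mi
A: 224.8 mi
B: 347.1 mi
C: 458.3 mi
The nearest is D at 213.0 mi.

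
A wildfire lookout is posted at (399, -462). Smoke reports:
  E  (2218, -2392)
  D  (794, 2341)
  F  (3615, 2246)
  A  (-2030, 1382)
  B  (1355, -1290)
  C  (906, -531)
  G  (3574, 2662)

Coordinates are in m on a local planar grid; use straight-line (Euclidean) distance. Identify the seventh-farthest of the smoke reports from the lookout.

C

Distance to each, sorted:
G: 4454.2 m
F: 4204.3 m
A: 3049.7 m
D: 2830.7 m
E: 2652.1 m
B: 1264.7 m
C: 511.7 m
The seventh-farthest is C at 511.7 m.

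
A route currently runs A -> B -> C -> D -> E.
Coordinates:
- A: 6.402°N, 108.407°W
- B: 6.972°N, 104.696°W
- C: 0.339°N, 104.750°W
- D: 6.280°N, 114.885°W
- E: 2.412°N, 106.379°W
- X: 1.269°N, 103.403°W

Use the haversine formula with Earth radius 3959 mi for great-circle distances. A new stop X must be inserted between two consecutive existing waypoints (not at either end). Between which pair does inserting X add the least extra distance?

between B and C

Added distance for inserting X between each consecutive pair:
A–B: 641.0 mi
B–C: 58.8 mi
C–D: 166.5 mi
D–E: 440.0 mi
Smallest added distance is 58.8 mi, inserting between B and C.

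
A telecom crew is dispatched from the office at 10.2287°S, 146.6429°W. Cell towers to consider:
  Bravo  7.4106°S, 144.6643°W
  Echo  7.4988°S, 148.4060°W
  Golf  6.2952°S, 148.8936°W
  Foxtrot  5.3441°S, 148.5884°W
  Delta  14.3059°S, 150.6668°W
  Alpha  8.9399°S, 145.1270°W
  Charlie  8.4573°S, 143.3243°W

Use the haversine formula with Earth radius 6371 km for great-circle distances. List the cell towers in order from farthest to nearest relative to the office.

Delta, Foxtrot, Golf, Charlie, Bravo, Echo, Alpha

Distances from the office:
Delta 14.3059°S, 150.6668°W: 629.8 km
Foxtrot 5.3441°S, 148.5884°W: 583.9 km
Golf 6.2952°S, 148.8936°W: 502.6 km
Charlie 8.4573°S, 143.3243°W: 414.0 km
Bravo 7.4106°S, 144.6643°W: 381.4 km
Echo 7.4988°S, 148.4060°W: 360.1 km
Alpha 8.9399°S, 145.1270°W: 219.5 km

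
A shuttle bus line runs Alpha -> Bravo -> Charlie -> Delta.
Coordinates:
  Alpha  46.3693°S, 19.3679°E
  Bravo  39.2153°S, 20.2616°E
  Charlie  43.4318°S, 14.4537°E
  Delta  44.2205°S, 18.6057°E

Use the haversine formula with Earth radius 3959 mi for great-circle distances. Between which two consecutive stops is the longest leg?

Alpha–Bravo

Leg distances:
Alpha→Bravo: 496.4 mi
Bravo→Charlie: 419.0 mi
Charlie→Delta: 214.0 mi
The longest leg is Alpha–Bravo at 496.4 mi.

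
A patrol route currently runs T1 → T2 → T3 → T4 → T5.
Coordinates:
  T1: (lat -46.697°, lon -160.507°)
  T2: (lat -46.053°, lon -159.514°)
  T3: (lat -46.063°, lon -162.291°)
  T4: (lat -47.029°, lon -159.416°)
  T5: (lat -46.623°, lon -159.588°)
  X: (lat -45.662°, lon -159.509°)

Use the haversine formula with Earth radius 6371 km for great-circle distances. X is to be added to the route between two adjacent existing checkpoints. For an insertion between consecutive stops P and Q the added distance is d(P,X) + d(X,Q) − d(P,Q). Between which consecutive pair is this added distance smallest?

Added distance for inserting X between each consecutive pair:
T1–T2: 77.3 km
T2–T3: 49.2 km
T3–T4: 127.5 km
T4–T5: 212.2 km
Smallest added distance is 49.2 km, inserting between T2 and T3.

between T2 and T3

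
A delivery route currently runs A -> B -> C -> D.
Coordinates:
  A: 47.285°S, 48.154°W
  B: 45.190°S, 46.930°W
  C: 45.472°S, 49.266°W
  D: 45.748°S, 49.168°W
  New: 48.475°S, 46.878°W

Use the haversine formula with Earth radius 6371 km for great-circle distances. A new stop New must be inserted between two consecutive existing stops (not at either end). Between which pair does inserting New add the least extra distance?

Added distance for inserting New between each consecutive pair:
A–B: 277.0 km
B–C: 559.9 km
C–D: 697.5 km
Smallest added distance is 277.0 km, inserting between A and B.

between A and B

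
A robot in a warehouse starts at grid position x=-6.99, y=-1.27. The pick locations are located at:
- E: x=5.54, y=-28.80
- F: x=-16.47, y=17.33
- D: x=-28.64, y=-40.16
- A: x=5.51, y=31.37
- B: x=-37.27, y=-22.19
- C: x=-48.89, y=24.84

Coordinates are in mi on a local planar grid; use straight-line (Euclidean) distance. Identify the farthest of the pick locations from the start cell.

Distance to each, sorted:
C: 49.4 mi
D: 44.5 mi
B: 36.8 mi
A: 35.0 mi
E: 30.2 mi
F: 20.9 mi
The farthest is C at 49.4 mi.

C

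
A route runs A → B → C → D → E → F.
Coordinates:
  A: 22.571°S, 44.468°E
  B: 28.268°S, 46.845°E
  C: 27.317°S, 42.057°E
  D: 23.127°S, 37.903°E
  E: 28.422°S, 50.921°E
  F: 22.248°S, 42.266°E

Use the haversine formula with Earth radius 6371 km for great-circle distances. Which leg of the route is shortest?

Leg distances:
A→B: 676.9 km
B→C: 482.7 km
C→D: 625.7 km
D→E: 1429.1 km
E→F: 1107.4 km
The shortest leg is B–C at 482.7 km.

B–C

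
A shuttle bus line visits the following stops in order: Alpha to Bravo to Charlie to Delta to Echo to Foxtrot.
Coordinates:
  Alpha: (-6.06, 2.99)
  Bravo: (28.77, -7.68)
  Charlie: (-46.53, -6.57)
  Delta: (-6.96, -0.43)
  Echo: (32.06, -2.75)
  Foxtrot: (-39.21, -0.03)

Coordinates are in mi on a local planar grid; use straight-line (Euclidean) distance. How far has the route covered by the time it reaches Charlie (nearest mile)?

112 mi

Leg distances:
Alpha→Bravo: 36.4 mi  (cumulative 36.4 mi)
Bravo→Charlie: 75.3 mi  (cumulative 111.7 mi)
Cumulative distance at Charlie ≈ 112 mi.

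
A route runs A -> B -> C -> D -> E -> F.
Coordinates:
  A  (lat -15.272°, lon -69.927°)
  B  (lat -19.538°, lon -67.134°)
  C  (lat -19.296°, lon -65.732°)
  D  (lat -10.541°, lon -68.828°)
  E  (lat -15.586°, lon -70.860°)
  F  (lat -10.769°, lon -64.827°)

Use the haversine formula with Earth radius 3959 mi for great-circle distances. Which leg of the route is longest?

C–D

Leg distances:
A→B: 347.5 mi
B→C: 92.9 mi
C→D: 639.2 mi
D→E: 374.4 mi
E→F: 524.8 mi
The longest leg is C–D at 639.2 mi.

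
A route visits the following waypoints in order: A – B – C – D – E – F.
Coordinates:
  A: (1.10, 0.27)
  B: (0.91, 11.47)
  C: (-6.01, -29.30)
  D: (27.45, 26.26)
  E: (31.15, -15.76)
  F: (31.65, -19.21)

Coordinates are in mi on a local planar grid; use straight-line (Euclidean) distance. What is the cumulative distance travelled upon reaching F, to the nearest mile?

163 mi

Leg distances:
A→B: 11.2 mi  (cumulative 11.2 mi)
B→C: 41.4 mi  (cumulative 52.6 mi)
C→D: 64.9 mi  (cumulative 117.4 mi)
D→E: 42.2 mi  (cumulative 159.6 mi)
E→F: 3.5 mi  (cumulative 163.1 mi)
Cumulative distance at F ≈ 163 mi.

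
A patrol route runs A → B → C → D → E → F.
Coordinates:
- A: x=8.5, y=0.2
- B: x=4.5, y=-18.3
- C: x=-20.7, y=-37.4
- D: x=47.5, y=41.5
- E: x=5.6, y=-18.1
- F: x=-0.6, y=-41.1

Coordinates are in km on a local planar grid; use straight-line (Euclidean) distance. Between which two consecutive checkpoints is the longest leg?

Leg distances:
A→B: 18.9 km
B→C: 31.6 km
C→D: 104.3 km
D→E: 72.9 km
E→F: 23.8 km
The longest leg is C–D at 104.3 km.

C–D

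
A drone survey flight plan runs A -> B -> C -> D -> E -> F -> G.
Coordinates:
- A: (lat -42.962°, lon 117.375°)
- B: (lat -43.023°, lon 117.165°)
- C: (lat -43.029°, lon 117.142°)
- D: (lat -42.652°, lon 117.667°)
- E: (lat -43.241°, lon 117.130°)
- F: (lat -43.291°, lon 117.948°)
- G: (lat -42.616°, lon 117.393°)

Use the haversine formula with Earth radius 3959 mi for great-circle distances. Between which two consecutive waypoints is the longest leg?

Leg distances:
A→B: 11.4 mi
B→C: 1.2 mi
C→D: 37.2 mi
D→E: 48.9 mi
E→F: 41.3 mi
F→G: 54.4 mi
The longest leg is F–G at 54.4 mi.

F–G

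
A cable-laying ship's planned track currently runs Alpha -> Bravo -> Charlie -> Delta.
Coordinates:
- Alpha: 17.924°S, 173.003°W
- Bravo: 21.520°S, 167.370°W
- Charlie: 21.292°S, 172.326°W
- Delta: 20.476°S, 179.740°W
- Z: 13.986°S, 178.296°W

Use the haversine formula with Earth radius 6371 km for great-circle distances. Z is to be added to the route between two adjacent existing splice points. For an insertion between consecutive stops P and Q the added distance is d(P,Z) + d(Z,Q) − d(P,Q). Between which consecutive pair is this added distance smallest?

between Charlie and Delta

Added distance for inserting Z between each consecutive pair:
Alpha–Bravo: 1430.6 km
Bravo–Charlie: 1943.1 km
Charlie–Delta: 991.6 km
Smallest added distance is 991.6 km, inserting between Charlie and Delta.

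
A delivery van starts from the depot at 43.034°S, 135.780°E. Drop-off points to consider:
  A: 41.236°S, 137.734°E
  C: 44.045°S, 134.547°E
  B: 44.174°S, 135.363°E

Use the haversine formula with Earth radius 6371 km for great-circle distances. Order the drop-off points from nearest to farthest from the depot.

B, C, A

Distances from the depot:
B 44.174°S, 135.363°E: 131.1 km
C 44.045°S, 134.547°E: 150.0 km
A 41.236°S, 137.734°E: 256.8 km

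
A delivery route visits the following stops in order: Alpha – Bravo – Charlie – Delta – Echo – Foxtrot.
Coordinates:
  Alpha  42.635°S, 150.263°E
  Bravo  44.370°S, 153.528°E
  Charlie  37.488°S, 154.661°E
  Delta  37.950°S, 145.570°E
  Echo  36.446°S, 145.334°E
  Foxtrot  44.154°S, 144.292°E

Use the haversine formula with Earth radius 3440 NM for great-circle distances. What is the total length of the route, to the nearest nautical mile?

Leg distances:
Alpha→Bravo: 176.2 NM  (cumulative 176.2 NM)
Bravo→Charlie: 416.4 NM  (cumulative 592.6 NM)
Charlie→Delta: 432.5 NM  (cumulative 1025.1 NM)
Delta→Echo: 91.0 NM  (cumulative 1116.1 NM)
Echo→Foxtrot: 465.2 NM  (cumulative 1581.3 NM)
Total route length ≈ 1581 NM.

1581 NM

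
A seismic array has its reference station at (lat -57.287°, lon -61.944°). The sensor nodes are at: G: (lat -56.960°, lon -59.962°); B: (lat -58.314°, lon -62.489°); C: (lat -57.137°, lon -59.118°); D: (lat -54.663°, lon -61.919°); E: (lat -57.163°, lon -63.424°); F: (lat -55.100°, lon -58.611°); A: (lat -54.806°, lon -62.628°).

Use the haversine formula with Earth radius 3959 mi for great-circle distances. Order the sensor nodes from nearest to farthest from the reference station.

E, B, G, C, A, D, F

Computing each great-circle distance from (lat -57.287°, lon -61.944°):
E (lat -57.163°, lon -63.424°): 56.0 mi
B (lat -58.314°, lon -62.489°): 73.7 mi
G (lat -56.960°, lon -59.962°): 77.7 mi
C (lat -57.137°, lon -59.118°): 106.2 mi
A (lat -54.806°, lon -62.628°): 173.4 mi
D (lat -54.663°, lon -61.919°): 181.3 mi
F (lat -55.100°, lon -58.611°): 198.1 mi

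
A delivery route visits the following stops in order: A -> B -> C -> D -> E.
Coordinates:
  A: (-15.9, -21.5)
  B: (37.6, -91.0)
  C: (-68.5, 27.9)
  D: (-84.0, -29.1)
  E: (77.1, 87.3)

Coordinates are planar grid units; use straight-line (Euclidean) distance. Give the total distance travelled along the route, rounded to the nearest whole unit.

505

Leg distances:
A→B: 87.7  (cumulative 87.7)
B→C: 159.4  (cumulative 247.1)
C→D: 59.1  (cumulative 306.1)
D→E: 198.8  (cumulative 504.9)
Total route length ≈ 505.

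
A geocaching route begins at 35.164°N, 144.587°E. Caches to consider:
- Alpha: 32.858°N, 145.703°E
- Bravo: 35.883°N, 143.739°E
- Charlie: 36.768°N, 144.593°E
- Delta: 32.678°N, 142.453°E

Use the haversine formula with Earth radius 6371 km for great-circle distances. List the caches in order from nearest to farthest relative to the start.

Bravo, Charlie, Alpha, Delta

Computing each great-circle distance from 35.164°N, 144.587°E:
Bravo 35.883°N, 143.739°E: 110.8 km
Charlie 36.768°N, 144.593°E: 178.4 km
Alpha 32.858°N, 145.703°E: 276.3 km
Delta 32.678°N, 142.453°E: 339.4 km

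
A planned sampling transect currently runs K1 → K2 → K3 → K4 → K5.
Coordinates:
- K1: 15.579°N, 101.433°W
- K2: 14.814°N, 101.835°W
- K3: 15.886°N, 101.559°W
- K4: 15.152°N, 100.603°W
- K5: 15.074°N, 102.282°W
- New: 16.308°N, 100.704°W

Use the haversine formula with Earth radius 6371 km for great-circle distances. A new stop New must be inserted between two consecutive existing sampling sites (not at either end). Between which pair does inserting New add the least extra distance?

Added distance for inserting New between each consecutive pair:
K1–K2: 222.7 km
K2–K3: 185.5 km
K3–K4: 100.7 km
K4–K5: 166.2 km
Smallest added distance is 100.7 km, inserting between K3 and K4.

between K3 and K4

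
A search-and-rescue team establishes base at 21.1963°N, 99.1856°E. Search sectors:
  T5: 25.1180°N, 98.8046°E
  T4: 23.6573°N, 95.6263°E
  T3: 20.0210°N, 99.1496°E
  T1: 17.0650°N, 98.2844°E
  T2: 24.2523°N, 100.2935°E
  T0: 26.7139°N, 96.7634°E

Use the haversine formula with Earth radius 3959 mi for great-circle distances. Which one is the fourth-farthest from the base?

Distances from the base (21.1963°N, 99.1856°E):
T0: 410.8 mi
T1: 291.5 mi
T4: 283.9 mi
T5: 272.1 mi
T2: 222.7 mi
T3: 81.2 mi
The fourth-farthest is T5 at 272.1 mi.

T5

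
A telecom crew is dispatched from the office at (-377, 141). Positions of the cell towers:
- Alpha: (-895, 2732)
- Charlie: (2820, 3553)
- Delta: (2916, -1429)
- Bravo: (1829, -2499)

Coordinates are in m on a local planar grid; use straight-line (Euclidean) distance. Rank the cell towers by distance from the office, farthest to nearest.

Distances from the office:
Charlie (2820, 3553): 4675.7 m
Delta (2916, -1429): 3648.1 m
Bravo (1829, -2499): 3440.4 m
Alpha (-895, 2732): 2642.3 m

Charlie, Delta, Bravo, Alpha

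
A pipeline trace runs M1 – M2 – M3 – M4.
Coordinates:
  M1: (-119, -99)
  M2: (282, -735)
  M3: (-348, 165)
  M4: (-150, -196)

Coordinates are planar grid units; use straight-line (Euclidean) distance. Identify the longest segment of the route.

Leg distances:
M1→M2: 751.9
M2→M3: 1098.6
M3→M4: 411.7
The longest leg is M2–M3 at 1098.6.

M2–M3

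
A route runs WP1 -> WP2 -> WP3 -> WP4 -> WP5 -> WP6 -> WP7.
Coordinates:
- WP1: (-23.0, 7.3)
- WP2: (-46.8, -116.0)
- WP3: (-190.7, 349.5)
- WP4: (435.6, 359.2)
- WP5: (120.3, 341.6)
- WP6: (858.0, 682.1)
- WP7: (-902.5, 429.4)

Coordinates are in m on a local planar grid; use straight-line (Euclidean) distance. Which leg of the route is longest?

Leg distances:
WP1→WP2: 125.6 m
WP2→WP3: 487.2 m
WP3→WP4: 626.4 m
WP4→WP5: 315.8 m
WP5→WP6: 812.5 m
WP6→WP7: 1778.5 m
The longest leg is WP6–WP7 at 1778.5 m.

WP6–WP7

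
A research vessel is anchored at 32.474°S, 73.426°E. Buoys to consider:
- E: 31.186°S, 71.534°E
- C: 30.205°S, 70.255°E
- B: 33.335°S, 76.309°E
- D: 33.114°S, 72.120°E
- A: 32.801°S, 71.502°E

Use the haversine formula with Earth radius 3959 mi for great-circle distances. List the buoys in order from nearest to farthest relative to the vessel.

Distance from the vessel at 32.474°S, 73.426°E to each:
D 33.114°S, 72.120°E: 87.8 mi
A 32.801°S, 71.502°E: 114.2 mi
E 31.186°S, 71.534°E: 142.3 mi
B 33.335°S, 76.309°E: 177.5 mi
C 30.205°S, 70.255°E: 244.1 mi

D, A, E, B, C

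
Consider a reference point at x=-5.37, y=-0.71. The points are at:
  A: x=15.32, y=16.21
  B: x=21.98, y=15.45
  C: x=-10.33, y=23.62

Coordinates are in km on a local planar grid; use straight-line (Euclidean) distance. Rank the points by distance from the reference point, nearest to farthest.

Computing each straight-line distance from x=-5.37, y=-0.71:
C x=-10.33, y=23.62: 24.8 km
A x=15.32, y=16.21: 26.7 km
B x=21.98, y=15.45: 31.8 km

C, A, B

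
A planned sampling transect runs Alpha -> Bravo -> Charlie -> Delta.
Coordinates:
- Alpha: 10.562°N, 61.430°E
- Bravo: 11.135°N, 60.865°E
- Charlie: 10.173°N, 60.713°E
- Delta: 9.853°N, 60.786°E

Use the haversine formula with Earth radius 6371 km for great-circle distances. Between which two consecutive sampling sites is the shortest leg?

Leg distances:
Alpha→Bravo: 88.7 km
Bravo→Charlie: 108.3 km
Charlie→Delta: 36.5 km
The shortest leg is Charlie–Delta at 36.5 km.

Charlie–Delta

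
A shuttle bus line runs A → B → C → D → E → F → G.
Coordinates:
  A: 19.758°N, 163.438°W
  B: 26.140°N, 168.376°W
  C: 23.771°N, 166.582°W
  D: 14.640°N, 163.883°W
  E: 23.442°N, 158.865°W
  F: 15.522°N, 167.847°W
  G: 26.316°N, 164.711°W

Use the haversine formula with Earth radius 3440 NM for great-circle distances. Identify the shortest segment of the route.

Leg distances:
A→B: 470.3 NM
B→C: 172.5 NM
C→D: 569.1 NM
D→E: 600.1 NM
E→F: 695.7 NM
F→G: 671.4 NM
The shortest leg is B–C at 172.5 NM.

B–C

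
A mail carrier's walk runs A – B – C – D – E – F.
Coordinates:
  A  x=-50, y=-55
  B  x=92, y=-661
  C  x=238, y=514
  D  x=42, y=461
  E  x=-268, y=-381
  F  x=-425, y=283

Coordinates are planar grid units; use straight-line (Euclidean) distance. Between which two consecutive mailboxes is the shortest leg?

C–D

Leg distances:
A→B: 622.4
B→C: 1184.0
C→D: 203.0
D→E: 897.3
E→F: 682.3
The shortest leg is C–D at 203.0.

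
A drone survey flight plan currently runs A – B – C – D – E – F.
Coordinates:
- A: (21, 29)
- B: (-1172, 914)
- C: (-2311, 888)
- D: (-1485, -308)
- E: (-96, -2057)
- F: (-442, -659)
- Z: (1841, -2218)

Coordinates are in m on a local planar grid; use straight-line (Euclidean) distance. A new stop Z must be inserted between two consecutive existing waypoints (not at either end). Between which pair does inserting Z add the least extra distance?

Added distance for inserting Z between each consecutive pair:
A–B: 5752.2 m
B–C: 8391.9 m
C–D: 7567.1 m
D–E: 3545.6 m
E–F: 3268.0 m
Smallest added distance is 3268.0 m, inserting between E and F.

between E and F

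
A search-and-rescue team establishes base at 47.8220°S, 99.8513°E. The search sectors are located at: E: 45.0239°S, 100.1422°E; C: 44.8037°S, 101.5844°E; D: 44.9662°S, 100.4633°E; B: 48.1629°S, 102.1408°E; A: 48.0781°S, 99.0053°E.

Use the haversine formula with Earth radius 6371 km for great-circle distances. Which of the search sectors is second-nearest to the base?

Distance to each, sorted:
A: 69.1 km
B: 174.5 km
E: 311.9 km
D: 321.0 km
C: 361.0 km
The second-nearest is B at 174.5 km.

B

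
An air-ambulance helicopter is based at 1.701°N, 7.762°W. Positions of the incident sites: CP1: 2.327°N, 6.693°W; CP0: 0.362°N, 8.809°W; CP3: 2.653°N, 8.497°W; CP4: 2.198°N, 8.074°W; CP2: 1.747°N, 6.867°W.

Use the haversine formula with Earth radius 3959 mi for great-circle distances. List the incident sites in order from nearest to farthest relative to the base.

CP4, CP2, CP3, CP1, CP0

Computing each great-circle distance from 1.701°N, 7.762°W:
CP4 2.198°N, 8.074°W: 40.5 mi
CP2 1.747°N, 6.867°W: 61.9 mi
CP3 2.653°N, 8.497°W: 83.1 mi
CP1 2.327°N, 6.693°W: 85.6 mi
CP0 0.362°N, 8.809°W: 117.4 mi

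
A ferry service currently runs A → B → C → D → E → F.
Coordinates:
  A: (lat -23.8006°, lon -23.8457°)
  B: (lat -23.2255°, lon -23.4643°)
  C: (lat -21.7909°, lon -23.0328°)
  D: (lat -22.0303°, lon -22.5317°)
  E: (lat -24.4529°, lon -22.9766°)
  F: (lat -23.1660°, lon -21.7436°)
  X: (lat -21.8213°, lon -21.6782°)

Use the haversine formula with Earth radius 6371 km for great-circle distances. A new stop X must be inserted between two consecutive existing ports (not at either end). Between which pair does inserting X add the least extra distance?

Added distance for inserting X between each consecutive pair:
A–B: 478.8 km
B–C: 215.2 km
C–D: 172.8 km
D–E: 139.2 km
E–F: 280.7 km
Smallest added distance is 139.2 km, inserting between D and E.

between D and E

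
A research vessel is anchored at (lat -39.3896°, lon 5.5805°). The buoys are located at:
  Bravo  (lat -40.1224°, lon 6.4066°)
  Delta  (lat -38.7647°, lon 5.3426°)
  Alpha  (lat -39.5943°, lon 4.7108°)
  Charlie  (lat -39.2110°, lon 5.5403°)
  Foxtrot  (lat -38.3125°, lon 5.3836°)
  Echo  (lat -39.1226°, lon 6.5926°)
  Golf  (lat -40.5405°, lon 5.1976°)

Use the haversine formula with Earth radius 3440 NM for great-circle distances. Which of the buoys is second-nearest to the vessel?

Delta

Distance to each, sorted:
Charlie: 10.9 NM
Delta: 39.1 NM
Alpha: 42.1 NM
Echo: 49.7 NM
Bravo: 58.2 NM
Foxtrot: 65.3 NM
Golf: 71.3 NM
The second-nearest is Delta at 39.1 NM.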